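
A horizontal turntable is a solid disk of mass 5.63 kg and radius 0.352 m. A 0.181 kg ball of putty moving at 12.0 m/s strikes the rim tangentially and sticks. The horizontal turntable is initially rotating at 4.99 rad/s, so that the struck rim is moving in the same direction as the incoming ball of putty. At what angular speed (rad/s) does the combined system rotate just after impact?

|ω_f| ≈ 6.75 rad/s

The axle reaction passes through the axle and exerts no torque about it; angular momentum about the axle is conserved through the impact.
I_p = ½(5.63)(0.352)² = 0.3488 kg·m². Taking the sense of the ball of putty's angular momentum as positive, L_{ball} = m v R = (0.181)(12.0)(0.352) = 0.7645 kg·m²/s.
L_i = +I_p ω_p + m v R = +(0.3488)(4.99) + 0.7645 = 2.505 kg·m²/s.
After sticking, I_f = I_p + m R² = 0.3488 + (0.181)(0.352)² = 0.3712 kg·m².
ω_f = L_i / I_f = 2.505 / 0.3712 = 6.748 rad/s.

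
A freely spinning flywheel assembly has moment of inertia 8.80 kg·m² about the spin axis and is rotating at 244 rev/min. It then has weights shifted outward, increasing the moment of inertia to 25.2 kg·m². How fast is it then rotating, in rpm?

ω₂ ≈ 85.2 rpm

No external torque acts about the spin axis, so angular momentum is conserved.
ω₂ = I₁ω₁ / I₂ = (8.800)(244 rpm) / (25.20) = 85.21 rpm.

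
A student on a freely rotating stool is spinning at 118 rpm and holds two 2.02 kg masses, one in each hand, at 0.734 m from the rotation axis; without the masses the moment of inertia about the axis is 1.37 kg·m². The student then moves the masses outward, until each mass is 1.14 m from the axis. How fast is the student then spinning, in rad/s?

ω₂ ≈ 6.62 rad/s

Angular momentum about the spin axis is conserved since the torque about it is zero.
I₁ = 1.37 + 2(2.02)(0.734)² = 3.547 kg·m²; I₂ = 1.37 + 2(2.02)(1.14)² = 6.620 kg·m².
ω₂ = I₁ω₁ / I₂ = (3.547)(118 rpm) / (6.620) = 63.21 rpm = 6.620 rad/s.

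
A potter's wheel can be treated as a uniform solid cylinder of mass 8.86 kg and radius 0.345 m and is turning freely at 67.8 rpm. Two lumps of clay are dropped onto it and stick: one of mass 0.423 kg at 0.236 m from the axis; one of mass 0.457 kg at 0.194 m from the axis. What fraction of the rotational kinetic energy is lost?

fraction ≈ 0.0718

No external torque acts about the axis; L_before = L_after.
I_p = ½(8.86)(0.345)² = 0.5273 kg·m².
Added inertia Σmr² = (0.423)(0.236)² + (0.457)(0.194)² = 0.04076 kg·m²; I_f = 0.5273 + 0.04076 = 0.5680 kg·m².
ω_f = I_p ω_i / I_f = (0.5273)(67.8) / 0.5680 = 62.94 rpm.
KE_i = ½(0.5273)(7.100 rad/s)² = 13.29 J; KE_f = ½(0.5680)(6.591)² = 12.34 J.
Fraction lost = 0.07175.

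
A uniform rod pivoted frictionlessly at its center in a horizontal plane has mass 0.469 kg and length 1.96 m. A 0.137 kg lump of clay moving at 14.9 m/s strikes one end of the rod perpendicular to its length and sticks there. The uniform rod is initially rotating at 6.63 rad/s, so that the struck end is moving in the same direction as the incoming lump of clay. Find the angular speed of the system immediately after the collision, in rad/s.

|ω_f| ≈ 10.6 rad/s

About the pivot the impulsive forces during the collision are internal, so angular momentum about that axis is conserved.
I_p = (1/12)(0.469)(1.96)² = 0.1501 kg·m². Taking the sense of the lump of clay's angular momentum as positive, L_{lump} = m v R = (0.137)(14.9)(1.96/2) = 2.000 kg·m²/s.
L_i = +I_p ω_p + m v R = +(0.1501)(6.63) + 2.000 = 2.996 kg·m²/s.
After sticking, I_f = I_p + m R² = 0.1501 + (0.137)(1.96/2)² = 0.2817 kg·m².
ω_f = L_i / I_f = 2.996 / 0.2817 = 10.63 rad/s.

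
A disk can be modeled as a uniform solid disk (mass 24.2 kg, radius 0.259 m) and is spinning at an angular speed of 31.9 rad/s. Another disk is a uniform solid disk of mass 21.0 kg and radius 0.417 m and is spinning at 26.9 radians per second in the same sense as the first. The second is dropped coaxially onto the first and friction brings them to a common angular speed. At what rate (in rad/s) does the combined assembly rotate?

The coupling torques are internal; angular momentum about the shared axis is conserved.
Moments of inertia: I_A = ½(24.2)(0.259)² = 0.8117 kg·m²; I_B = ½(21.0)(0.417)² = 1.826 kg·m².
Taking A's sense as positive: L = (0.8117)(31.9) + (1.826)(26.9) = 75.01 kg·m²·rad/s.
Combined I = 0.8117 + 1.826 = 2.638 kg·m².
ω_f = L / I = 75.01 / 2.638 = 28.44 rad/s.

|ω_f| ≈ 28.4 rad/s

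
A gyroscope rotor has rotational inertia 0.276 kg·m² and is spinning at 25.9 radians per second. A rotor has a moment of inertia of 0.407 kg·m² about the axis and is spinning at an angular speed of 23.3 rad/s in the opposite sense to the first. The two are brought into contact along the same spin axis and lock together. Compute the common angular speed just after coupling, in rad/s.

|ω_f| ≈ 3.42 rad/s

No external torque acts about the common axis, so total angular momentum is conserved.
Taking A's sense as positive: L = (0.2760)(25.9) − (0.4070)(23.3) = -2.335 kg·m²·rad/s.
Combined I = 0.2760 + 0.4070 = 0.6830 kg·m².
ω_f = L / I = -2.335 / 0.6830 = -3.418 rad/s.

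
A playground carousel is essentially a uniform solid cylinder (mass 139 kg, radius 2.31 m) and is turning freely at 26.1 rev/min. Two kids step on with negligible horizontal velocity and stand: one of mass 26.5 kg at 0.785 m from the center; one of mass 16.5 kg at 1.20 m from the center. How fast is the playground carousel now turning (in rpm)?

ω_f ≈ 23.6 rpm

No external torque acts about the center; L_before = L_after.
I_p = ½(139)(2.31)² = 370.9 kg·m².
Added inertia Σmr² = (26.5)(0.785)² + (16.5)(1.20)² = 40.09 kg·m²; I_f = 370.9 + 40.09 = 410.9 kg·m².
ω_f = I_p ω_i / I_f = (370.9)(26.1) / 410.9 = 23.55 rpm.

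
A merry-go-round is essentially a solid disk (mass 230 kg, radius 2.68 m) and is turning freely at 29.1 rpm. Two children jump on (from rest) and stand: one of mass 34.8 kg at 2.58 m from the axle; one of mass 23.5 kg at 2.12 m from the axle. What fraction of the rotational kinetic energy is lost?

fraction ≈ 0.290

The added mass arrives with no angular momentum about the axle, and any external torque about the axle is negligible, so the system's angular momentum is conserved.
I_p = ½(230)(2.68)² = 826.0 kg·m².
Added inertia Σmr² = (34.8)(2.58)² + (23.5)(2.12)² = 337.3 kg·m²; I_f = 826.0 + 337.3 = 1163 kg·m².
ω_f = I_p ω_i / I_f = (826.0)(29.1) / 1163 = 20.66 rpm.
KE_i = ½(826.0)(3.047 rad/s)² = 3835 J; KE_f = ½(1163)(2.164)² = 2723 J.
Fraction lost = 0.2899.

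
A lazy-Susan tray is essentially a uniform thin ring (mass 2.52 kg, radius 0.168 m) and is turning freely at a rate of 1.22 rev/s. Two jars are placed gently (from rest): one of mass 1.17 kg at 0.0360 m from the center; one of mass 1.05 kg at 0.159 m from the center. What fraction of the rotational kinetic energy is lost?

No external torque acts about the center; L_before = L_after.
I_p = (2.52)(0.168)² = 0.07112 kg·m².
Added inertia Σmr² = (1.17)(0.0360)² + (1.05)(0.159)² = 0.02806 kg·m²; I_f = 0.07112 + 0.02806 = 0.09919 kg·m².
ω_f = I_p ω_i / I_f = (0.07112)(1.22) / 0.09919 = 0.8748 rev/s.
KE_i = ½(0.07112)(7.665 rad/s)² = 2.090 J; KE_f = ½(0.09919)(5.497)² = 1.498 J.
Fraction lost = 0.2829.

fraction ≈ 0.283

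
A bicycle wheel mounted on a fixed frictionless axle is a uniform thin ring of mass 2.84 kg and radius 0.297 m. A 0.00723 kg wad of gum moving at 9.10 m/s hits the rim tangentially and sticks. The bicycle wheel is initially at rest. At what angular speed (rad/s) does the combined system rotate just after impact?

About the axle the impulsive forces during the collision are internal, so angular momentum about that axis is conserved.
I_p = (2.84)(0.297)² = 0.2505 kg·m². Taking the sense of the wad of gum's angular momentum as positive, L_{wad} = m v R = (0.00723)(9.10)(0.297) = 0.01954 kg·m²/s.
L_i = 0 + 0.01954 = 0.01954 kg·m²/s.
After sticking, I_f = I_p + m R² = 0.2505 + (0.00723)(0.297)² = 0.2512 kg·m².
ω_f = L_i / I_f = 0.01954 / 0.2512 = 0.07780 rad/s.

|ω_f| ≈ 0.0778 rad/s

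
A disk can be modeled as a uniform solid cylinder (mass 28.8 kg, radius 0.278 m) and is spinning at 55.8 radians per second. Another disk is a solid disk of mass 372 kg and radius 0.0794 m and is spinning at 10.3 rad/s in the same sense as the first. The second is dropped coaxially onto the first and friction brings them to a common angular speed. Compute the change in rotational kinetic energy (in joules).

The coupling torques are internal; angular momentum about the shared axis is conserved.
Moments of inertia: I_A = ½(28.8)(0.278)² = 1.113 kg·m²; I_B = ½(372)(0.0794)² = 1.173 kg·m².
Taking A's sense as positive: L = (1.113)(55.8) + (1.173)(10.3) = 74.18 kg·m²·rad/s.
Combined I = 1.113 + 1.173 = 2.286 kg·m².
ω_f = L / I = 74.18 / 2.286 = 32.46 rad/s.
KE_i = ½ΣIω² = 1795 J; KE_f = ½(2.286)(32.46)² = 1204 J.

ΔKE ≈ -591 J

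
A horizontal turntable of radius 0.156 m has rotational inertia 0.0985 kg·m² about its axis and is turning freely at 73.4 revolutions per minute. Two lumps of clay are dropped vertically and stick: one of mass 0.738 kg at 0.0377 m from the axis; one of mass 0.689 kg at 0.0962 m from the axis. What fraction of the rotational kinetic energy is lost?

fraction ≈ 0.0701

The added mass arrives with no angular momentum about the axis, and any external torque about the axis is negligible, so the system's angular momentum is conserved.
Added inertia Σmr² = (0.738)(0.0377)² + (0.689)(0.0962)² = 0.007425 kg·m²; I_f = 0.09850 + 0.007425 = 0.1059 kg·m².
ω_f = I_p ω_i / I_f = (0.09850)(73.4) / 0.1059 = 68.25 rpm.
KE_i = ½(0.09850)(7.686 rad/s)² = 2.910 J; KE_f = ½(0.1059)(7.148)² = 2.706 J.
Fraction lost = 0.07010.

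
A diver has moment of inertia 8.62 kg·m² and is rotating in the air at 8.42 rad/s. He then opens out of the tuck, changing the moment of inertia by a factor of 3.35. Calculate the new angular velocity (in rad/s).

With no external torque about the axis, L is conserved: I₁ω₁ = I₂ω₂.
I₂ = 3.35 × 8.62 = 28.88 kg·m².
ω₂ = I₁ω₁ / I₂ = (8.620)(8.42 rad/s) / (28.88) = 2.513 rad/s.

ω₂ ≈ 2.51 rad/s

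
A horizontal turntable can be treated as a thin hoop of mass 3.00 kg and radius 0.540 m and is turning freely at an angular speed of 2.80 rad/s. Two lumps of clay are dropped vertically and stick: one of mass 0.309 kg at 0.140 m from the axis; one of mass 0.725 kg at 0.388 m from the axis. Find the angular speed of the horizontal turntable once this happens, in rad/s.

ω_f ≈ 2.47 rad/s

The added mass arrives with no angular momentum about the axis, and any external torque about the axis is negligible, so the system's angular momentum is conserved.
I_p = (3.00)(0.540)² = 0.8748 kg·m².
Added inertia Σmr² = (0.309)(0.140)² + (0.725)(0.388)² = 0.1152 kg·m²; I_f = 0.8748 + 0.1152 = 0.9900 kg·m².
ω_f = I_p ω_i / I_f = (0.8748)(2.80) / 0.9900 = 2.474 rad/s.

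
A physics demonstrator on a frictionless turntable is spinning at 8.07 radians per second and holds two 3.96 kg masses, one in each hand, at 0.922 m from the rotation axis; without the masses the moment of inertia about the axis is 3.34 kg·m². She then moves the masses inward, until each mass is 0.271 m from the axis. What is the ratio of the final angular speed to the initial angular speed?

No external torque acts about the spin axis, so angular momentum is conserved.
I₁ = 3.34 + 2(3.96)(0.922)² = 10.07 kg·m²; I₂ = 3.34 + 2(3.96)(0.271)² = 3.922 kg·m².
ω₂/ω₁ = I₁/I₂ = 10.07 / 3.922 = 2.568.

ω₂/ω₁ ≈ 2.57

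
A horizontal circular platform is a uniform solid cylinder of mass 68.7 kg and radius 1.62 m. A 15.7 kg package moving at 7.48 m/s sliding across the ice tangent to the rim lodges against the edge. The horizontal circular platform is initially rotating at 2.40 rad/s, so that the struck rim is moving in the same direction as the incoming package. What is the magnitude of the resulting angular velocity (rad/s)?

|ω_f| ≈ 3.10 rad/s

The axle reaction passes through the central axle and exerts no torque about it; angular momentum about the central axle is conserved through the impact.
I_p = ½(68.7)(1.62)² = 90.15 kg·m². Taking the sense of the package's angular momentum as positive, L_{package} = m v R = (15.7)(7.48)(1.62) = 190.2 kg·m²/s.
L_i = +I_p ω_p + m v R = +(90.15)(2.40) + 190.2 = 406.6 kg·m²/s.
After sticking, I_f = I_p + m R² = 90.15 + (15.7)(1.62)² = 131.4 kg·m².
ω_f = L_i / I_f = 406.6 / 131.4 = 3.096 rad/s.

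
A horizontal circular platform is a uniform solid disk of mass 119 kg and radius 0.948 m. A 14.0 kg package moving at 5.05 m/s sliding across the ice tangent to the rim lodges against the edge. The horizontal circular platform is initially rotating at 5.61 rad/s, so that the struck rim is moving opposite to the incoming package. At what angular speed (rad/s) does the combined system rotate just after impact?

|ω_f| ≈ 3.53 rad/s

About the central axle the impulsive forces during the collision are internal, so angular momentum about that axis is conserved.
I_p = ½(119)(0.948)² = 53.47 kg·m². Taking the sense of the package's angular momentum as positive, L_{package} = m v R = (14.0)(5.05)(0.948) = 67.02 kg·m²/s.
L_i = −I_p ω_p + m v R = −(53.47)(5.61) + 67.02 = -233.0 kg·m²/s.
After sticking, I_f = I_p + m R² = 53.47 + (14.0)(0.948)² = 66.05 kg·m².
ω_f = L_i / I_f = -233.0 / 66.05 = -3.527 rad/s.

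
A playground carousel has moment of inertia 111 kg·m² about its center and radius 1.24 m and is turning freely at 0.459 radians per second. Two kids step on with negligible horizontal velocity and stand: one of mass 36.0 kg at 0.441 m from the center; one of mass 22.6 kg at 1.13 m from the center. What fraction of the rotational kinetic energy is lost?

The added mass arrives with no angular momentum about the center, and any external torque about the center is negligible, so the system's angular momentum is conserved.
Added inertia Σmr² = (36.0)(0.441)² + (22.6)(1.13)² = 35.86 kg·m²; I_f = 111.0 + 35.86 = 146.9 kg·m².
ω_f = I_p ω_i / I_f = (111.0)(0.459) / 146.9 = 0.3469 rad/s.
KE_i = ½(111.0)(0.4590 rad/s)² = 11.69 J; KE_f = ½(146.9)(0.3469)² = 8.838 J.
Fraction lost = 0.2442.

fraction ≈ 0.244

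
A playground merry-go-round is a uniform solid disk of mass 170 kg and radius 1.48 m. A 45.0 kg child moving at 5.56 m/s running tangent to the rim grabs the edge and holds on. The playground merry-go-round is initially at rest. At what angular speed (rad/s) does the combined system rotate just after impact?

|ω_f| ≈ 1.30 rad/s

About the axle the impulsive forces during the collision are internal, so angular momentum about that axis is conserved.
I_p = ½(170)(1.48)² = 186.2 kg·m². Taking the sense of the child's angular momentum as positive, L_{child} = m v R = (45.0)(5.56)(1.48) = 370.3 kg·m²/s.
L_i = 0 + 370.3 = 370.3 kg·m²/s.
After sticking, I_f = I_p + m R² = 186.2 + (45.0)(1.48)² = 284.8 kg·m².
ω_f = L_i / I_f = 370.3 / 284.8 = 1.300 rad/s.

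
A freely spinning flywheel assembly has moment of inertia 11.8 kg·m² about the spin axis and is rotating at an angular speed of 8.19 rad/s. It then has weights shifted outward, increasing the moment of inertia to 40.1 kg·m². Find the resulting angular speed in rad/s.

Angular momentum about the spin axis is conserved since the torque about it is zero.
ω₂ = I₁ω₁ / I₂ = (11.80)(8.19 rad/s) / (40.10) = 2.410 rad/s.

ω₂ ≈ 2.41 rad/s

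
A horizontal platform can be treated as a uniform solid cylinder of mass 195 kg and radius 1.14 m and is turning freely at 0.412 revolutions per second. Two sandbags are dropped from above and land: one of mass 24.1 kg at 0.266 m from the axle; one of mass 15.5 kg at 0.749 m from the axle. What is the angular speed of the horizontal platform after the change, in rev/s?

The added mass arrives with no angular momentum about the axle, and any external torque about the axle is negligible, so the system's angular momentum is conserved.
I_p = ½(195)(1.14)² = 126.7 kg·m².
Added inertia Σmr² = (24.1)(0.266)² + (15.5)(0.749)² = 10.40 kg·m²; I_f = 126.7 + 10.40 = 137.1 kg·m².
ω_f = I_p ω_i / I_f = (126.7)(0.412) / 137.1 = 0.3807 rev/s.

ω_f ≈ 0.381 rev/s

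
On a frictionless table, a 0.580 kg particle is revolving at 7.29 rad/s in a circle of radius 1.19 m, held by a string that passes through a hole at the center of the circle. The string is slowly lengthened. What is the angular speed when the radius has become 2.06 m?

The constraining force is radial, so m r² ω about the center is conserved.
ω₂ = ω₁ (r₁/r₂)² = (7.29)(1.19/2.06)² = 2.433 rad/s.

ω₂ ≈ 2.43 rad/s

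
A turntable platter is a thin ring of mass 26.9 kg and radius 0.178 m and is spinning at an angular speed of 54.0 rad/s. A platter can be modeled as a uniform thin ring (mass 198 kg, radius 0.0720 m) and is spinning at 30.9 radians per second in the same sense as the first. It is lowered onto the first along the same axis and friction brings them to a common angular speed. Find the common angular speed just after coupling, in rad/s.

No external torque acts about the common axis, so total angular momentum is conserved.
Moments of inertia: I_A = (26.9)(0.178)² = 0.8523 kg·m²; I_B = (198)(0.0720)² = 1.026 kg·m².
Taking A's sense as positive: L = (0.8523)(54.0) + (1.026)(30.9) = 77.74 kg·m²·rad/s.
Combined I = 0.8523 + 1.026 = 1.879 kg·m².
ω_f = L / I = 77.74 / 1.879 = 41.38 rad/s.

|ω_f| ≈ 41.4 rad/s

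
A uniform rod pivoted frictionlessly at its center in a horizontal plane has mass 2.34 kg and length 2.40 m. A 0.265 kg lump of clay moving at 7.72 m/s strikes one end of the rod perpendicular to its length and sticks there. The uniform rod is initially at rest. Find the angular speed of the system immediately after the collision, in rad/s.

|ω_f| ≈ 1.63 rad/s

The axle reaction passes through the pivot and exerts no torque about it; angular momentum about the pivot is conserved through the impact.
I_p = (1/12)(2.34)(2.40)² = 1.123 kg·m². Taking the sense of the lump of clay's angular momentum as positive, L_{lump} = m v R = (0.265)(7.72)(2.40/2) = 2.455 kg·m²/s.
L_i = 0 + 2.455 = 2.455 kg·m²/s.
After sticking, I_f = I_p + m R² = 1.123 + (0.265)(2.40/2)² = 1.505 kg·m².
ω_f = L_i / I_f = 2.455 / 1.505 = 1.631 rad/s.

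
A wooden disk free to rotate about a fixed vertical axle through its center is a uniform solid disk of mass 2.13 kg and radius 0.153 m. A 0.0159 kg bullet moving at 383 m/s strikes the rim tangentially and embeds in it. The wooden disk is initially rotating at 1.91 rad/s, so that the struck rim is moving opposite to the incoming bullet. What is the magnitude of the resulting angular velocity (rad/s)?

About the axle the impulsive forces during the collision are internal, so angular momentum about that axis is conserved.
I_p = ½(2.13)(0.153)² = 0.02493 kg·m². Taking the sense of the bullet's angular momentum as positive, L_{bullet} = m v R = (0.0159)(383)(0.153) = 0.9317 kg·m²/s.
L_i = −I_p ω_p + m v R = −(0.02493)(1.91) + 0.9317 = 0.8841 kg·m²/s.
After sticking, I_f = I_p + m R² = 0.02493 + (0.0159)(0.153)² = 0.02530 kg·m².
ω_f = L_i / I_f = 0.8841 / 0.02530 = 34.94 rad/s.

|ω_f| ≈ 34.9 rad/s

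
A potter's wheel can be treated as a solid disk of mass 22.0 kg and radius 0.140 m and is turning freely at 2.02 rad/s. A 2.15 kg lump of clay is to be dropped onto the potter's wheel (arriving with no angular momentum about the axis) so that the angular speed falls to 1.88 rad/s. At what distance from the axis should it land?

r ≈ 0.0864 m

No external torque acts about the axis; L_before = L_after.
I_p = ½(22.0)(0.140)² = 0.2156 kg·m².
I_p ω_i = (I_p + m r²) ω_f ⇒ m r² = I_p(ω_i/ω_f − 1) = 0.2156(2.02/1.88 − 1) = 0.01606 kg·m².
r = √(0.01606/2.15) = 0.08642 m.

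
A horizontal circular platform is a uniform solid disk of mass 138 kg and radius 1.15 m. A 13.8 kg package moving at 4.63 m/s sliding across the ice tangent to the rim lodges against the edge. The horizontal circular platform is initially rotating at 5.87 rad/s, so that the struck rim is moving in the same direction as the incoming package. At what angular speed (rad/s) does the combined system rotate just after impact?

|ω_f| ≈ 5.56 rad/s

About the central axle the impulsive forces during the collision are internal, so angular momentum about that axis is conserved.
I_p = ½(138)(1.15)² = 91.25 kg·m². Taking the sense of the package's angular momentum as positive, L_{package} = m v R = (13.8)(4.63)(1.15) = 73.48 kg·m²/s.
L_i = +I_p ω_p + m v R = +(91.25)(5.87) + 73.48 = 609.1 kg·m²/s.
After sticking, I_f = I_p + m R² = 91.25 + (13.8)(1.15)² = 109.5 kg·m².
ω_f = L_i / I_f = 609.1 / 109.5 = 5.563 rad/s.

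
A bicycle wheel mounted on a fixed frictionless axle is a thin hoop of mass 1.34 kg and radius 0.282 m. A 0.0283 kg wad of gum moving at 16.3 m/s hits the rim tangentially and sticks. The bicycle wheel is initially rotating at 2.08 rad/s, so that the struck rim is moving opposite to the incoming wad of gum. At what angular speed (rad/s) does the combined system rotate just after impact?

|ω_f| ≈ 0.841 rad/s

The axle reaction passes through the axle and exerts no torque about it; angular momentum about the axle is conserved through the impact.
I_p = (1.34)(0.282)² = 0.1066 kg·m². Taking the sense of the wad of gum's angular momentum as positive, L_{wad} = m v R = (0.0283)(16.3)(0.282) = 0.1301 kg·m²/s.
L_i = −I_p ω_p + m v R = −(0.1066)(2.08) + 0.1301 = -0.09157 kg·m²/s.
After sticking, I_f = I_p + m R² = 0.1066 + (0.0283)(0.282)² = 0.1088 kg·m².
ω_f = L_i / I_f = -0.09157 / 0.1088 = -0.8415 rad/s.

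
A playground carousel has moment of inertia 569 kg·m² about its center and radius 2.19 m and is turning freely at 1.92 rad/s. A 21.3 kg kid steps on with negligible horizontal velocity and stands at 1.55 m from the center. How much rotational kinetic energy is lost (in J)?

No external torque acts about the center; L_before = L_after.
Added inertia Σmr² = (21.3)(1.55)² = 51.17 kg·m²; I_f = 569.0 + 51.17 = 620.2 kg·m².
ω_f = I_p ω_i / I_f = (569.0)(1.92) / 620.2 = 1.762 rad/s.
KE_i = ½(569.0)(1.920 rad/s)² = 1049 J; KE_f = ½(620.2)(1.762)² = 962.2 J.

energy lost ≈ 86.5 J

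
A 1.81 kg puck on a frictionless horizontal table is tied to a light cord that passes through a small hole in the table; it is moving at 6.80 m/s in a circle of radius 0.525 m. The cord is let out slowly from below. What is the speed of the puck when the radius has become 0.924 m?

Central (radial) force ⇒ zero torque about the center ⇒ m v r is constant.
v₂ = v₁ r₁ / r₂ = (6.80)(0.525) / (0.924) = 3.864 m/s.

v₂ ≈ 3.86 m/s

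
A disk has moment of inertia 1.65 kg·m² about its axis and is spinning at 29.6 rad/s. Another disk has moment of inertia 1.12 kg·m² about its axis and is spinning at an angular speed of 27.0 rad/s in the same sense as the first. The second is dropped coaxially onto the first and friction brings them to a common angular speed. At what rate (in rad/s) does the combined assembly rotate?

|ω_f| ≈ 28.5 rad/s

No external torque acts about the common axis, so total angular momentum is conserved.
Taking A's sense as positive: L = (1.650)(29.6) + (1.120)(27.0) = 79.08 kg·m²·rad/s.
Combined I = 1.650 + 1.120 = 2.770 kg·m².
ω_f = L / I = 79.08 / 2.770 = 28.55 rad/s.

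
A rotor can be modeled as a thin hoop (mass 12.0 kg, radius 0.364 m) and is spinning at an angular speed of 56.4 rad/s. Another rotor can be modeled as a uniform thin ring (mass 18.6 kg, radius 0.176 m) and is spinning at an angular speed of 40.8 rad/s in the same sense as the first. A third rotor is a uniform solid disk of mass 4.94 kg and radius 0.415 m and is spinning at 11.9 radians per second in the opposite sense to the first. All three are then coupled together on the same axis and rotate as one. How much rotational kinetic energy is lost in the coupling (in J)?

ΔKE lost ≈ 783 J

No external torque acts about the common axis, so total angular momentum is conserved.
Moments of inertia: I_A = (12.0)(0.364)² = 1.590 kg·m²; I_B = (18.6)(0.176)² = 0.5762 kg·m²; I_C = ½(4.94)(0.415)² = 0.4254 kg·m².
Taking A's sense as positive: L = (1.590)(56.4) + (0.5762)(40.8) − (0.4254)(11.9) = 108.1 kg·m²·rad/s.
Combined I = 1.590 + 0.5762 + 0.4254 = 2.592 kg·m².
ω_f = L / I = 108.1 / 2.592 = 41.72 rad/s.
KE_i = ½ΣIω² = 3038 J; KE_f = ½(2.592)(41.72)² = 2255 J.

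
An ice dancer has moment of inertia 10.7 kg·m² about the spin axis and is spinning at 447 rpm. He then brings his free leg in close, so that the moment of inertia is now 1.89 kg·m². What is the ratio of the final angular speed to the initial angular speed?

ω₂/ω₁ ≈ 5.66

Angular momentum about the spin axis is conserved since the torque about it is zero.
ω₂/ω₁ = I₁/I₂ = 10.70 / 1.890 = 5.661.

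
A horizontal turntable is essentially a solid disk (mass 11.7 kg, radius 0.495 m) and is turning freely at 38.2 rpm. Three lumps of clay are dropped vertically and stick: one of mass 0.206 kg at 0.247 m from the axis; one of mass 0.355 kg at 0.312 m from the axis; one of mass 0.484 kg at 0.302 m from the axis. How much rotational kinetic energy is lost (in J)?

energy lost ≈ 0.687 J

The added mass arrives with no angular momentum about the axis, and any external torque about the axis is negligible, so the system's angular momentum is conserved.
I_p = ½(11.7)(0.495)² = 1.433 kg·m².
Added inertia Σmr² = (0.206)(0.247)² + (0.355)(0.312)² + (0.484)(0.302)² = 0.09127 kg·m²; I_f = 1.433 + 0.09127 = 1.525 kg·m².
ω_f = I_p ω_i / I_f = (1.433)(38.2) / 1.525 = 35.91 rpm.
KE_i = ½(1.433)(4.000 rad/s)² = 11.47 J; KE_f = ½(1.525)(3.761)² = 10.78 J.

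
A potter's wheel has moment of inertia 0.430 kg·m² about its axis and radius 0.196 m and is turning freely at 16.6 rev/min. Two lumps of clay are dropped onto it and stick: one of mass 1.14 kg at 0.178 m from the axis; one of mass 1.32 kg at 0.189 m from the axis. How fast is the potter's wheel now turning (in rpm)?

ω_f ≈ 13.9 rpm

No external torque acts about the axis; L_before = L_after.
Added inertia Σmr² = (1.14)(0.178)² + (1.32)(0.189)² = 0.08327 kg·m²; I_f = 0.4300 + 0.08327 = 0.5133 kg·m².
ω_f = I_p ω_i / I_f = (0.4300)(16.6) / 0.5133 = 13.91 rpm.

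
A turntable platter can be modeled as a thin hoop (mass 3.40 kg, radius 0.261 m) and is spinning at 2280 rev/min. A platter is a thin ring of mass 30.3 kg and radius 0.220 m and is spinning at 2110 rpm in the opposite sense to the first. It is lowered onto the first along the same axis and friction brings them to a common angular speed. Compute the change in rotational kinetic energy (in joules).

ΔKE ≈ -21100 J

No external torque acts about the common axis, so total angular momentum is conserved.
Moments of inertia: I_A = (3.40)(0.261)² = 0.2316 kg·m²; I_B = (30.3)(0.220)² = 1.467 kg·m².
Taking A's sense as positive: L = (0.2316)(2280) − (1.467)(2110) = -2566 kg·m²·rpm.
Combined I = 0.2316 + 1.467 = 1.698 kg·m².
ω_f = L / I = -2566 / 1.698 = -1511 rpm.
KE_i = ½ΣIω² = 42400 J; KE_f = ½(1.698)(158.3)² = 21260 J.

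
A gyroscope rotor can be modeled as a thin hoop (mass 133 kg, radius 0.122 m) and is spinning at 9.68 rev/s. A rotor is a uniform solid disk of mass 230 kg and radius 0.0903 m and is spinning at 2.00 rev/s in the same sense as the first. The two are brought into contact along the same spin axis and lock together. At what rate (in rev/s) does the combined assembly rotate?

|ω_f| ≈ 7.21 rev/s

No external torque acts about the common axis, so total angular momentum is conserved.
Moments of inertia: I_A = (133)(0.122)² = 1.980 kg·m²; I_B = ½(230)(0.0903)² = 0.9377 kg·m².
Taking A's sense as positive: L = (1.980)(9.68) + (0.9377)(2.00) = 21.04 kg·m²·rev/s.
Combined I = 1.980 + 0.9377 = 2.917 kg·m².
ω_f = L / I = 21.04 / 2.917 = 7.211 rev/s.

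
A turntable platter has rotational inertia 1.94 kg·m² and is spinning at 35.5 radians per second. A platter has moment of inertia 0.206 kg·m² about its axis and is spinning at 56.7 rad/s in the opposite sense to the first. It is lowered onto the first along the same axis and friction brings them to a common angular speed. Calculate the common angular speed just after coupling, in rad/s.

No external torque acts about the common axis, so total angular momentum is conserved.
Taking A's sense as positive: L = (1.940)(35.5) − (0.2060)(56.7) = 57.19 kg·m²·rad/s.
Combined I = 1.940 + 0.2060 = 2.146 kg·m².
ω_f = L / I = 57.19 / 2.146 = 26.65 rad/s.

|ω_f| ≈ 26.6 rad/s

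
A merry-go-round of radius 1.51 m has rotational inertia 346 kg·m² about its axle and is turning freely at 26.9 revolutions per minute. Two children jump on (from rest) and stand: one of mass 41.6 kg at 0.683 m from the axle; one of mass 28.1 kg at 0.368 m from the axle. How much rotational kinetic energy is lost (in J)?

The added mass arrives with no angular momentum about the axle, and any external torque about the axle is negligible, so the system's angular momentum is conserved.
Added inertia Σmr² = (41.6)(0.683)² + (28.1)(0.368)² = 23.21 kg·m²; I_f = 346.0 + 23.21 = 369.2 kg·m².
ω_f = I_p ω_i / I_f = (346.0)(26.9) / 369.2 = 25.21 rpm.
KE_i = ½(346.0)(2.817 rad/s)² = 1373 J; KE_f = ½(369.2)(2.640)² = 1286 J.

energy lost ≈ 86.3 J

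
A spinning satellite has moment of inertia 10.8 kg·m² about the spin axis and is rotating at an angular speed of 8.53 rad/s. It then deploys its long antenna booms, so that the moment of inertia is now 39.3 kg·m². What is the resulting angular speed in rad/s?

ω₂ ≈ 2.34 rad/s

Angular momentum about the spin axis is conserved since the torque about it is zero.
ω₂ = I₁ω₁ / I₂ = (10.80)(8.53 rad/s) / (39.30) = 2.344 rad/s.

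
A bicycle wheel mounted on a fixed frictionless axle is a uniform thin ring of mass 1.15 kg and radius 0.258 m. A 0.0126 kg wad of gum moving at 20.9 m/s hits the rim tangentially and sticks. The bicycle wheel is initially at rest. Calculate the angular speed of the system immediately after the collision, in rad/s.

The axle reaction passes through the axle and exerts no torque about it; angular momentum about the axle is conserved through the impact.
I_p = (1.15)(0.258)² = 0.07655 kg·m². Taking the sense of the wad of gum's angular momentum as positive, L_{wad} = m v R = (0.0126)(20.9)(0.258) = 0.06794 kg·m²/s.
L_i = 0 + 0.06794 = 0.06794 kg·m²/s.
After sticking, I_f = I_p + m R² = 0.07655 + (0.0126)(0.258)² = 0.07739 kg·m².
ω_f = L_i / I_f = 0.06794 / 0.07739 = 0.8779 rad/s.

|ω_f| ≈ 0.878 rad/s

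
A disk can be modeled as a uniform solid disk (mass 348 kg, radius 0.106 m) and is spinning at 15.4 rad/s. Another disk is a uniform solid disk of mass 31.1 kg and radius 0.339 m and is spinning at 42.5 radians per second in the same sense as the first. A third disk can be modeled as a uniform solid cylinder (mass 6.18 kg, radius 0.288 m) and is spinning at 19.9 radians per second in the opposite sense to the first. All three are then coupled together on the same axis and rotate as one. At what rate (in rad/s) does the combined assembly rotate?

|ω_f| ≈ 25.2 rad/s

The coupling torques are internal; angular momentum about the shared axis is conserved.
Moments of inertia: I_A = ½(348)(0.106)² = 1.955 kg·m²; I_B = ½(31.1)(0.339)² = 1.787 kg·m²; I_C = ½(6.18)(0.288)² = 0.2563 kg·m².
Taking A's sense as positive: L = (1.955)(15.4) + (1.787)(42.5) − (0.2563)(19.9) = 101.0 kg·m²·rad/s.
Combined I = 1.955 + 1.787 + 0.2563 = 3.998 kg·m².
ω_f = L / I = 101.0 / 3.998 = 25.25 rad/s.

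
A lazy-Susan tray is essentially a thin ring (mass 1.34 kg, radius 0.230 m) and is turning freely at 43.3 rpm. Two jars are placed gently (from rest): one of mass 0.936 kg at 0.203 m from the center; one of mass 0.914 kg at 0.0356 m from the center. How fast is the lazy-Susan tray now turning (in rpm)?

ω_f ≈ 27.7 rpm

The added mass arrives with no angular momentum about the center, and any external torque about the center is negligible, so the system's angular momentum is conserved.
I_p = (1.34)(0.230)² = 0.07089 kg·m².
Added inertia Σmr² = (0.936)(0.203)² + (0.914)(0.0356)² = 0.03973 kg·m²; I_f = 0.07089 + 0.03973 = 0.1106 kg·m².
ω_f = I_p ω_i / I_f = (0.07089)(43.3) / 0.1106 = 27.75 rpm.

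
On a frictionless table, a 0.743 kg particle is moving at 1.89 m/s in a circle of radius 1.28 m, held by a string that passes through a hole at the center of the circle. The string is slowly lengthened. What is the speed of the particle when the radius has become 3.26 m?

v₂ ≈ 0.742 m/s

Central (radial) force ⇒ zero torque about the center ⇒ m v r is constant.
v₂ = v₁ r₁ / r₂ = (1.89)(1.28) / (3.26) = 0.7421 m/s.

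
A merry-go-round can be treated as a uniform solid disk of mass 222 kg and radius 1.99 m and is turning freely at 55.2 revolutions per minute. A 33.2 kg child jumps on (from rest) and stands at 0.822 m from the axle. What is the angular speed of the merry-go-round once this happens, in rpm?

ω_f ≈ 52.5 rpm

No external torque acts about the axle; L_before = L_after.
I_p = ½(222)(1.99)² = 439.6 kg·m².
Added inertia Σmr² = (33.2)(0.822)² = 22.43 kg·m²; I_f = 439.6 + 22.43 = 462.0 kg·m².
ω_f = I_p ω_i / I_f = (439.6)(55.2) / 462.0 = 52.52 rpm.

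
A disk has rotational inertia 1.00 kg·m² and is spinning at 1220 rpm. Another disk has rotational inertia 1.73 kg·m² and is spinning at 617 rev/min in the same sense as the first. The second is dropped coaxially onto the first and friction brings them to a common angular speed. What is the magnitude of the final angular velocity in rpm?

|ω_f| ≈ 838 rpm

The coupling torques are internal; angular momentum about the shared axis is conserved.
Taking A's sense as positive: L = (1.000)(1220) + (1.730)(617) = 2287 kg·m²·rpm.
Combined I = 1.000 + 1.730 = 2.730 kg·m².
ω_f = L / I = 2287 / 2.730 = 837.9 rpm.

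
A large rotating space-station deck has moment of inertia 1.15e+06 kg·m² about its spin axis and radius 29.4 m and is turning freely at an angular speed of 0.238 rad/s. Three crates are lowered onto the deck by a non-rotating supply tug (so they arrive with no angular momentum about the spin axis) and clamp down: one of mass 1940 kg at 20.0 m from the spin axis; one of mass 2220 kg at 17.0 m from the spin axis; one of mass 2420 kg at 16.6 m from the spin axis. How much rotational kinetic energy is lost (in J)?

energy lost ≈ 21000 J

No external torque acts about the spin axis; L_before = L_after.
Added inertia Σmr² = (1940)(20.0)² + (2220)(17.0)² + (2420)(16.6)² = 2.084e+06 kg·m²; I_f = 1.150e+06 + 2.084e+06 = 3.234e+06 kg·m².
ω_f = I_p ω_i / I_f = (1.150e+06)(0.238) / 3.234e+06 = 0.08462 rad/s.
KE_i = ½(1.150e+06)(0.2380 rad/s)² = 32570 J; KE_f = ½(3.234e+06)(0.08462)² = 11580 J.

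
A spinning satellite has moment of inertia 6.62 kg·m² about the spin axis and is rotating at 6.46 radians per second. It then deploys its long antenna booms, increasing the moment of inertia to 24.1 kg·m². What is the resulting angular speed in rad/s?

No external torque acts about the spin axis, so angular momentum is conserved.
ω₂ = I₁ω₁ / I₂ = (6.620)(6.46 rad/s) / (24.10) = 1.774 rad/s.

ω₂ ≈ 1.77 rad/s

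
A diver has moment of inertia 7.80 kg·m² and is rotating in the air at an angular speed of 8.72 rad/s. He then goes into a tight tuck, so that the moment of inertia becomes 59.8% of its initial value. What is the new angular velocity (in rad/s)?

Angular momentum about the spin axis is conserved since the torque about it is zero.
I₂ = 0.598 × 7.80 = 4.664 kg·m².
ω₂ = I₁ω₁ / I₂ = (7.800)(8.72 rad/s) / (4.664) = 14.58 rad/s.

ω₂ ≈ 14.6 rad/s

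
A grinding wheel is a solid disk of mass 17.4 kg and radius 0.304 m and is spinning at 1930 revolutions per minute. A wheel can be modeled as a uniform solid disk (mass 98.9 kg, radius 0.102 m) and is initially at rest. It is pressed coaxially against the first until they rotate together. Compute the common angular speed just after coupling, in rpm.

No external torque acts about the common axis, so total angular momentum is conserved.
Moments of inertia: I_A = ½(17.4)(0.304)² = 0.8040 kg·m²; I_B = ½(98.9)(0.102)² = 0.5145 kg·m².
Taking A's sense as positive: L = (0.8040)(1930) = 1552 kg·m²·rpm.
Combined I = 0.8040 + 0.5145 = 1.318 kg·m².
ω_f = L / I = 1552 / 1.318 = 1177 rpm.

|ω_f| ≈ 1180 rpm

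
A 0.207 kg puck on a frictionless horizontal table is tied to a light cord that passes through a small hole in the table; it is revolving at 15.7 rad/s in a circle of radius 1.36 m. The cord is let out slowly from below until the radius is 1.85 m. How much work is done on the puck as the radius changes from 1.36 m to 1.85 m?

No torque about the axis ⇒ m r₁² ω₁ = m r₂² ω₂.
ω₂ = ω₁ (r₁/r₂)² = (15.7)(1.36/1.85)² = 8.485 rad/s.
W = ΔKE = ½m(v₂² − v₁²) = -21.69 J.

W ≈ -21.7 J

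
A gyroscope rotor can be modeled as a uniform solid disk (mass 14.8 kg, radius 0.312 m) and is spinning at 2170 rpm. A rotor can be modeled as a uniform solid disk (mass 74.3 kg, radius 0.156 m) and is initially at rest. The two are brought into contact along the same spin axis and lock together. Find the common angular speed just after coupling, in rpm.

|ω_f| ≈ 962 rpm

The coupling torques are internal; angular momentum about the shared axis is conserved.
Moments of inertia: I_A = ½(14.8)(0.312)² = 0.7203 kg·m²; I_B = ½(74.3)(0.156)² = 0.9041 kg·m².
Taking A's sense as positive: L = (0.7203)(2170) = 1563 kg·m²·rpm.
Combined I = 0.7203 + 0.9041 = 1.624 kg·m².
ω_f = L / I = 1563 / 1.624 = 962.3 rpm.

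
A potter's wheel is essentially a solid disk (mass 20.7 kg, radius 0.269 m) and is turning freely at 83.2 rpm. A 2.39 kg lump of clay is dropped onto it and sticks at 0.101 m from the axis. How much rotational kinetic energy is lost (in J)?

energy lost ≈ 0.896 J

The added mass arrives with no angular momentum about the axis, and any external torque about the axis is negligible, so the system's angular momentum is conserved.
I_p = ½(20.7)(0.269)² = 0.7489 kg·m².
Added inertia Σmr² = (2.39)(0.101)² = 0.02438 kg·m²; I_f = 0.7489 + 0.02438 = 0.7733 kg·m².
ω_f = I_p ω_i / I_f = (0.7489)(83.2) / 0.7733 = 80.58 rpm.
KE_i = ½(0.7489)(8.713 rad/s)² = 28.43 J; KE_f = ½(0.7733)(8.438)² = 27.53 J.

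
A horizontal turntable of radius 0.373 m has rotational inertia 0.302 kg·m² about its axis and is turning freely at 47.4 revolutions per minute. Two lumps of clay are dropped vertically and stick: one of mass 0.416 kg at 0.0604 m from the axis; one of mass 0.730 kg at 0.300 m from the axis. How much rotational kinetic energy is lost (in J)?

energy lost ≈ 0.677 J

No external torque acts about the axis; L_before = L_after.
Added inertia Σmr² = (0.416)(0.0604)² + (0.730)(0.300)² = 0.06722 kg·m²; I_f = 0.3020 + 0.06722 = 0.3692 kg·m².
ω_f = I_p ω_i / I_f = (0.3020)(47.4) / 0.3692 = 38.77 rpm.
KE_i = ½(0.3020)(4.964 rad/s)² = 3.720 J; KE_f = ½(0.3692)(4.060)² = 3.043 J.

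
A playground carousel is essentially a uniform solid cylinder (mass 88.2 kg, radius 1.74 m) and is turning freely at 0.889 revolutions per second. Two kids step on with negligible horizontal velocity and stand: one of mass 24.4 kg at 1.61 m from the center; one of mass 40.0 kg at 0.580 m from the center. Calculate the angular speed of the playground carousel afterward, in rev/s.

ω_f ≈ 0.565 rev/s

The added mass arrives with no angular momentum about the center, and any external torque about the center is negligible, so the system's angular momentum is conserved.
I_p = ½(88.2)(1.74)² = 133.5 kg·m².
Added inertia Σmr² = (24.4)(1.61)² + (40.0)(0.580)² = 76.70 kg·m²; I_f = 133.5 + 76.70 = 210.2 kg·m².
ω_f = I_p ω_i / I_f = (133.5)(0.889) / 210.2 = 0.5646 rev/s.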